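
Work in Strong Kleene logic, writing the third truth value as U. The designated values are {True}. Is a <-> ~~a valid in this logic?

Countermodel: a=U gives U, which is not designated.

No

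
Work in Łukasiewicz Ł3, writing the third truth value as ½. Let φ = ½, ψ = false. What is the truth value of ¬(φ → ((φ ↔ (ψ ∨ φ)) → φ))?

false

ψ ∨ φ = false ∨ ½ = ½
φ ↔ (ψ ∨ φ) = ½ ↔ ½ = true  [1 − |½−½|]
(φ ↔ (ψ ∨ φ)) → φ = true → ½ = ½
φ → ((φ ↔ (ψ ∨ φ)) → φ) = ½ → ½ = true
¬(φ → ((φ ↔ (ψ ∨ φ)) → φ)) = ¬true = false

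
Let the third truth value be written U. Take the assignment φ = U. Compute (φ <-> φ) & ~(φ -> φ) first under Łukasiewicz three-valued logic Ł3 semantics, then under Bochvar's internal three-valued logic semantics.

0; U

In Łukasiewicz three-valued logic Ł3: φ <-> φ = U <-> U = 1  [1 − |½−½|]
φ -> φ = U -> U = 1
~(φ -> φ) = ~1 = 0
(φ <-> φ) & ~(φ -> φ) = 1 & 0 = 0
In Bochvar's internal three-valued logic: φ <-> φ = U <-> U = U
φ -> φ = U -> U = U  [any arg is the third value ⇒ result is the third value]
~(φ -> φ) = ~U = U
(φ <-> φ) & ~(φ -> φ) = U & U = U
They differ because Łukasiewicz three-valued logic Ł3 and Bochvar's internal three-valued logic treat U differently under the binary connectives.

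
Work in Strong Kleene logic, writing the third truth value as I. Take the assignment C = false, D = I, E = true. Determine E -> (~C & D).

I

~C = ~false = true
~C & D = true & I = I
E -> (~C & D) = true -> I = I  [~true | I]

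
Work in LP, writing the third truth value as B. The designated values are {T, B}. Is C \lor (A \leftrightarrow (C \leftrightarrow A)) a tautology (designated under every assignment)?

No

Countermodel: C=F, A=T gives F, which is not designated.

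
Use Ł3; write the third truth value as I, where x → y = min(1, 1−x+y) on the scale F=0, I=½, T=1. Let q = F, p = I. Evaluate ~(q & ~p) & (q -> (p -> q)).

T

~p = ~I = I
q & ~p = F & I = F
~(q & ~p) = ~F = T
p -> q = I -> F = I  [min(1, 1−½+0)]
q -> (p -> q) = F -> I = T
~(q & ~p) & (q -> (p -> q)) = T & T = T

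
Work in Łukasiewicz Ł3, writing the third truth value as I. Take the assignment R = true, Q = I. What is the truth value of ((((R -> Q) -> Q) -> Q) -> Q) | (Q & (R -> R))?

R -> Q = true -> I = I  [min(1, 1−1+½)]
(R -> Q) -> Q = I -> I = true
((R -> Q) -> Q) -> Q = true -> I = I
(((R -> Q) -> Q) -> Q) -> Q = I -> I = true
R -> R = true -> true = true
Q & (R -> R) = I & true = I
((((R -> Q) -> Q) -> Q) -> Q) | (Q & (R -> R)) = true | I = true

true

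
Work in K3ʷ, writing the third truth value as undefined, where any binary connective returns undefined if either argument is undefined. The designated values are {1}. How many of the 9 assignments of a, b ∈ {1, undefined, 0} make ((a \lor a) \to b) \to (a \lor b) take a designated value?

3

Designated under: (a=1, b=1); (a=1, b=0); (a=0, b=1).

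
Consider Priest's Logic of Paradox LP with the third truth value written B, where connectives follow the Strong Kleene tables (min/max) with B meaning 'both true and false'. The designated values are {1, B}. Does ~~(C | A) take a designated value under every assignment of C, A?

Countermodel: C=0, A=0 gives 0, which is not designated.

No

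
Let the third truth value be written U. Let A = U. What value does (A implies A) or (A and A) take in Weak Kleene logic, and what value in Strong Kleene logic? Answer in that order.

U; U

In Weak Kleene logic: A implies A = U implies U = U
A and A = U and U = U
(A implies A) or (A and A) = U or U = U
In Strong Kleene logic: A implies A = U implies U = U  [not U or U]
A and A = U and U = U
(A implies A) or (A and A) = U or U = U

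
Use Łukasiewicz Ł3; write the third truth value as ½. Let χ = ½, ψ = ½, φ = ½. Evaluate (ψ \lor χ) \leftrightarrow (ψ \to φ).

ψ \lor χ = ½ \lor ½ = ½
ψ \to φ = ½ \to ½ = true  [min(1, 1−½+½)]
(ψ \lor χ) \leftrightarrow (ψ \to φ) = ½ \leftrightarrow true = ½

½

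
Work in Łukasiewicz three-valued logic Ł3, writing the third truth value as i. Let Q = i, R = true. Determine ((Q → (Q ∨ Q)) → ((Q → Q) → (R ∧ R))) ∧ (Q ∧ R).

Q ∨ Q = i ∨ i = i
Q → (Q ∨ Q) = i → i = true  [min(1, 1−½+½)]
Q → Q = i → i = true
R ∧ R = true ∧ true = true
(Q → Q) → (R ∧ R) = true → true = true
(Q → (Q ∨ Q)) → ((Q → Q) → (R ∧ R)) = true → true = true
Q ∧ R = i ∧ true = i
((Q → (Q ∨ Q)) → ((Q → Q) → (R ∧ R))) ∧ (Q ∧ R) = true ∧ i = i

i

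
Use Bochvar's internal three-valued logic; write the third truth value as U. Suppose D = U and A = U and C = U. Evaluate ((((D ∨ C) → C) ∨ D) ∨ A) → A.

D ∨ C = U ∨ U = U
(D ∨ C) → C = U → U = U  [any arg is the third value ⇒ result is the third value]
((D ∨ C) → C) ∨ D = U ∨ U = U
(((D ∨ C) → C) ∨ D) ∨ A = U ∨ U = U
((((D ∨ C) → C) ∨ D) ∨ A) → A = U → U = U

U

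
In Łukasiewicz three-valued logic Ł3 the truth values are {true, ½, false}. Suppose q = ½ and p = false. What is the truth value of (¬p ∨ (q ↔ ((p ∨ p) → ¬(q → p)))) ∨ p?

¬p = ¬false = true
p ∨ p = false ∨ false = false
q → p = ½ → false = ½  [min(1, 1−½+0)]
¬(q → p) = ¬½ = ½
(p ∨ p) → ¬(q → p) = false → ½ = true
q ↔ ((p ∨ p) → ¬(q → p)) = ½ ↔ true = ½
¬p ∨ (q ↔ ((p ∨ p) → ¬(q → p))) = true ∨ ½ = true
(¬p ∨ (q ↔ ((p ∨ p) → ¬(q → p)))) ∨ p = true ∨ false = true

true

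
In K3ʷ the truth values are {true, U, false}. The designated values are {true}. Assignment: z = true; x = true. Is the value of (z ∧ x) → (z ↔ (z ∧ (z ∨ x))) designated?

z ∧ x = true ∧ true = true
z ∨ x = true ∨ true = true
z ∧ (z ∨ x) = true ∧ true = true
z ↔ (z ∧ (z ∨ x)) = true ↔ true = true
(z ∧ x) → (z ↔ (z ∧ (z ∨ x))) = true → true = true
true ∈ {true}.

Yes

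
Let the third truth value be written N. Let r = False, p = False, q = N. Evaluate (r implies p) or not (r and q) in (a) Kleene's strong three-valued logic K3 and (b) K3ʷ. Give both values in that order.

In Kleene's strong three-valued logic K3: r implies p = False implies False = True
r and q = False and N = False
not (r and q) = not False = True
(r implies p) or not (r and q) = True or True = True
In K3ʷ: r implies p = False implies False = True
r and q = False and N = N
not (r and q) = not N = N
(r implies p) or not (r and q) = True or N = N
They differ because Kleene's strong three-valued logic K3 and K3ʷ treat N differently under the binary connectives.

True; N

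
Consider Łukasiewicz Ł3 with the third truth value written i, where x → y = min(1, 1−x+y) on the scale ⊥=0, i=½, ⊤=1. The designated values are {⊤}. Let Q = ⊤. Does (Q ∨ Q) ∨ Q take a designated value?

Q ∨ Q = ⊤ ∨ ⊤ = ⊤
(Q ∨ Q) ∨ Q = ⊤ ∨ ⊤ = ⊤
⊤ ∈ {⊤}.

Yes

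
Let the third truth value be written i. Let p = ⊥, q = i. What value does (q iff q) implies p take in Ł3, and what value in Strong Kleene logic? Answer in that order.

⊥; i

In Ł3: q iff q = i iff i = ⊤  [1 − |½−½|]
(q iff q) implies p = ⊤ implies ⊥ = ⊥
In Strong Kleene logic: q iff q = i iff i = i
(q iff q) implies p = i implies ⊥ = i  [not i or ⊥]
They differ because Ł3 and Strong Kleene logic treat i differently under implication.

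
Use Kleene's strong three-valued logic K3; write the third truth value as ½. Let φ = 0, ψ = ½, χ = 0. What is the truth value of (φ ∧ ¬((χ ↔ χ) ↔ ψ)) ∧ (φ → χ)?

0

χ ↔ χ = 0 ↔ 0 = 1
(χ ↔ χ) ↔ ψ = 1 ↔ ½ = ½
¬((χ ↔ χ) ↔ ψ) = ¬½ = ½
φ ∧ ¬((χ ↔ χ) ↔ ψ) = 0 ∧ ½ = 0
φ → χ = 0 → 0 = 1
(φ ∧ ¬((χ ↔ χ) ↔ ψ)) ∧ (φ → χ) = 0 ∧ 1 = 0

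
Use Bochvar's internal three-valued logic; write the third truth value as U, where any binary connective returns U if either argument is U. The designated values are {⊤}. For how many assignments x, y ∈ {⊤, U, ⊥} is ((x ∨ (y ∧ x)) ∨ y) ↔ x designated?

3

Designated under: (x=⊤, y=⊤); (x=⊤, y=⊥); (x=⊥, y=⊥).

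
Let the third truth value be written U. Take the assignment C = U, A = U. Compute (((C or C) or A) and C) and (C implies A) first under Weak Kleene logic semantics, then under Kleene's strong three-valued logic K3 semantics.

In Weak Kleene logic: C or C = U or U = U
(C or C) or A = U or U = U
((C or C) or A) and C = U and U = U
C implies A = U implies U = U  [any arg is the third value ⇒ result is the third value]
(((C or C) or A) and C) and (C implies A) = U and U = U
In Kleene's strong three-valued logic K3: C or C = U or U = U
(C or C) or A = U or U = U
((C or C) or A) and C = U and U = U
C implies A = U implies U = U  [not U or U]
(((C or C) or A) and C) and (C implies A) = U and U = U

U; U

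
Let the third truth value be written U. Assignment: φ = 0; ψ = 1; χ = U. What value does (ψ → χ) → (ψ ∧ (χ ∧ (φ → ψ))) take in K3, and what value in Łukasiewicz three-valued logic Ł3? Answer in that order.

In K3: ψ → χ = 1 → U = U  [¬1 ∨ U]
φ → ψ = 0 → 1 = 1
χ ∧ (φ → ψ) = U ∧ 1 = U
ψ ∧ (χ ∧ (φ → ψ)) = 1 ∧ U = U
(ψ → χ) → (ψ ∧ (χ ∧ (φ → ψ))) = U → U = U
In Łukasiewicz three-valued logic Ł3: ψ → χ = 1 → U = U  [min(1, 1−1+½)]
φ → ψ = 0 → 1 = 1
χ ∧ (φ → ψ) = U ∧ 1 = U
ψ ∧ (χ ∧ (φ → ψ)) = 1 ∧ U = U
(ψ → χ) → (ψ ∧ (χ ∧ (φ → ψ))) = U → U = 1
They differ because K3 and Łukasiewicz three-valued logic Ł3 treat U differently under implication.

U; 1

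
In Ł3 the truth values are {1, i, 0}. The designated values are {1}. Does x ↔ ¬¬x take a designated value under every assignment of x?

Every assignment of x over {1, i, 0} gives a value in {1}.
In particular, with x=i: x ↔ ¬¬x = 1.

Yes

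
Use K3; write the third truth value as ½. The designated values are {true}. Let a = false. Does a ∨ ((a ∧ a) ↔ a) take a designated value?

a ∧ a = false ∧ false = false
(a ∧ a) ↔ a = false ↔ false = true
a ∨ ((a ∧ a) ↔ a) = false ∨ true = true
true ∈ {true}.

Yes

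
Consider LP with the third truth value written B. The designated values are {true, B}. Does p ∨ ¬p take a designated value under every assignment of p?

Yes

Every assignment of p over {true, B, false} gives a value in {true, B}.
In particular, with p=B: p ∨ ¬p = B.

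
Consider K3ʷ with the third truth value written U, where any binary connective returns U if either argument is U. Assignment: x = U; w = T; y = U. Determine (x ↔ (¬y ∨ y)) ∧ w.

U

¬y = ¬U = U
¬y ∨ y = U ∨ U = U
x ↔ (¬y ∨ y) = U ↔ U = U
(x ↔ (¬y ∨ y)) ∧ w = U ∧ T = U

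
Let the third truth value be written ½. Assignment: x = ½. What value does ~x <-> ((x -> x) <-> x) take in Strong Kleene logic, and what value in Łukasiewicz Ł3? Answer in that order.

In Strong Kleene logic: ~x = ~½ = ½
x -> x = ½ -> ½ = ½  [~½ | ½]
(x -> x) <-> x = ½ <-> ½ = ½
~x <-> ((x -> x) <-> x) = ½ <-> ½ = ½
In Łukasiewicz Ł3: ~x = ~½ = ½
x -> x = ½ -> ½ = ⊤  [min(1, 1−½+½)]
(x -> x) <-> x = ⊤ <-> ½ = ½
~x <-> ((x -> x) <-> x) = ½ <-> ½ = ⊤
They differ because Strong Kleene logic and Łukasiewicz Ł3 treat ½ differently under implication.

½; ⊤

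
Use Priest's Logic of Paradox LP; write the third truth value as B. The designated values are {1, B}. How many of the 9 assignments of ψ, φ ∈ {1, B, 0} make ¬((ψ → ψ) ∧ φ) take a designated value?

Of the 9 assignments, 7 give a value in {1, B}.

7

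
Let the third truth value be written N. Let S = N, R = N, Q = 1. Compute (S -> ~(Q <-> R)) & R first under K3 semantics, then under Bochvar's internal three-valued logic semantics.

N; N

In K3: Q <-> R = 1 <-> N = N
~(Q <-> R) = ~N = N
S -> ~(Q <-> R) = N -> N = N
(S -> ~(Q <-> R)) & R = N & N = N
In Bochvar's internal three-valued logic: Q <-> R = 1 <-> N = N
~(Q <-> R) = ~N = N
S -> ~(Q <-> R) = N -> N = N  [any arg is the third value ⇒ result is the third value]
(S -> ~(Q <-> R)) & R = N & N = N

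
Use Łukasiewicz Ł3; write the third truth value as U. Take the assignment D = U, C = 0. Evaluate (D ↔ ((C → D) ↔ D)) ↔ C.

0

C → D = 0 → U = 1  [min(1, 1−0+½)]
(C → D) ↔ D = 1 ↔ U = U
D ↔ ((C → D) ↔ D) = U ↔ U = 1
(D ↔ ((C → D) ↔ D)) ↔ C = 1 ↔ 0 = 0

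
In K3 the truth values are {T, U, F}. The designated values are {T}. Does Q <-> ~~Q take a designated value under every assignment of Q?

Countermodel: Q=U gives U, which is not designated.

No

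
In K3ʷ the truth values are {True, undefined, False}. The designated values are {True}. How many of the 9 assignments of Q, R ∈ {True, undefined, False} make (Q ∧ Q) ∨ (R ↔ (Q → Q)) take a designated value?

Designated under: (Q=True, R=True); (Q=True, R=False); (Q=False, R=True).

3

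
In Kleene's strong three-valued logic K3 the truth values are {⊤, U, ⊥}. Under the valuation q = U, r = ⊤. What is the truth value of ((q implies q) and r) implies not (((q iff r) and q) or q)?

U

q implies q = U implies U = U  [not U or U]
(q implies q) and r = U and ⊤ = U
q iff r = U iff ⊤ = U
(q iff r) and q = U and U = U
((q iff r) and q) or q = U or U = U
not (((q iff r) and q) or q) = not U = U
((q implies q) and r) implies not (((q iff r) and q) or q) = U implies U = U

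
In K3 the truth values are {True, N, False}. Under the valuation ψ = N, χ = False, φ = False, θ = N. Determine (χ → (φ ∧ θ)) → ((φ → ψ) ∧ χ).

False

φ ∧ θ = False ∧ N = False
χ → (φ ∧ θ) = False → False = True
φ → ψ = False → N = True  [¬False ∨ N]
(φ → ψ) ∧ χ = True ∧ False = False
(χ → (φ ∧ θ)) → ((φ → ψ) ∧ χ) = True → False = False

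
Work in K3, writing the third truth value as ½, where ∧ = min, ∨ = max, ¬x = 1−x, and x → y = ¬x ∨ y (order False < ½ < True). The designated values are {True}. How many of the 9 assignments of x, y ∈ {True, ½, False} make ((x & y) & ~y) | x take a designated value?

Designated under: (x=True, y=True); (x=True, y=½); (x=True, y=False).

3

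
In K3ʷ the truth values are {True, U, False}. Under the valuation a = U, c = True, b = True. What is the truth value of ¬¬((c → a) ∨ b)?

U

c → a = True → U = U  [any arg is the third value ⇒ result is the third value]
(c → a) ∨ b = U ∨ True = U
¬((c → a) ∨ b) = ¬U = U
¬¬((c → a) ∨ b) = ¬U = U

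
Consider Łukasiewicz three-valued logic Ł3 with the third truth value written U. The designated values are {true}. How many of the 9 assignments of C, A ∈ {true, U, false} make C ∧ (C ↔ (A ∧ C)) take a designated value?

Designated under: (C=true, A=true).

1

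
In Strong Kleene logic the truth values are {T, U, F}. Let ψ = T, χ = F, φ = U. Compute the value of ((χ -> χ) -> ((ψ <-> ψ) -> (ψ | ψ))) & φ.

χ -> χ = F -> F = T
ψ <-> ψ = T <-> T = T
ψ | ψ = T | T = T
(ψ <-> ψ) -> (ψ | ψ) = T -> T = T
(χ -> χ) -> ((ψ <-> ψ) -> (ψ | ψ)) = T -> T = T
((χ -> χ) -> ((ψ <-> ψ) -> (ψ | ψ))) & φ = T & U = U

U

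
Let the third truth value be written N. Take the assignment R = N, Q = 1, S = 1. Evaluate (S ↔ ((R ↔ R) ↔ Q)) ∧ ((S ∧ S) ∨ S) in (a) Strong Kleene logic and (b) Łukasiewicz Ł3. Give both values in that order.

N; 1

In Strong Kleene logic: R ↔ R = N ↔ N = N
(R ↔ R) ↔ Q = N ↔ 1 = N
S ↔ ((R ↔ R) ↔ Q) = 1 ↔ N = N
S ∧ S = 1 ∧ 1 = 1
(S ∧ S) ∨ S = 1 ∨ 1 = 1
(S ↔ ((R ↔ R) ↔ Q)) ∧ ((S ∧ S) ∨ S) = N ∧ 1 = N
In Łukasiewicz Ł3: R ↔ R = N ↔ N = 1  [1 − |½−½|]
(R ↔ R) ↔ Q = 1 ↔ 1 = 1
S ↔ ((R ↔ R) ↔ Q) = 1 ↔ 1 = 1
S ∧ S = 1 ∧ 1 = 1
(S ∧ S) ∨ S = 1 ∨ 1 = 1
(S ↔ ((R ↔ R) ↔ Q)) ∧ ((S ∧ S) ∨ S) = 1 ∧ 1 = 1
They differ because Strong Kleene logic and Łukasiewicz Ł3 treat N differently under implication.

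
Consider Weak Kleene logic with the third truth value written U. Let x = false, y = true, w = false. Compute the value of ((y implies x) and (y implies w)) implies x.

true

y implies x = true implies false = false
y implies w = true implies false = false
(y implies x) and (y implies w) = false and false = false
((y implies x) and (y implies w)) implies x = false implies false = true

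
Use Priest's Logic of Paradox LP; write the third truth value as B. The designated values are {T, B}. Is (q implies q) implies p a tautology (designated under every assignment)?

No

Countermodel: q=T, p=F gives F, which is not designated.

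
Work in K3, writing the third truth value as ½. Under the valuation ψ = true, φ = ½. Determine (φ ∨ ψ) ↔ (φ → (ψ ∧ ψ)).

φ ∨ ψ = ½ ∨ true = true
ψ ∧ ψ = true ∧ true = true
φ → (ψ ∧ ψ) = ½ → true = true  [¬½ ∨ true]
(φ ∨ ψ) ↔ (φ → (ψ ∧ ψ)) = true ↔ true = true

true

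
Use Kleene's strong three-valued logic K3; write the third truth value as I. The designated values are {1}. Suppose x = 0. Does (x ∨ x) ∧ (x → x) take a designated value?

x ∨ x = 0 ∨ 0 = 0
x → x = 0 → 0 = 1
(x ∨ x) ∧ (x → x) = 0 ∧ 1 = 0
0 ∉ {1}.

No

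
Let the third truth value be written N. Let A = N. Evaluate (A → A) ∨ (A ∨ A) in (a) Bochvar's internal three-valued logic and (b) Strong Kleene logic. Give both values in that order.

N; N

In Bochvar's internal three-valued logic: A → A = N → N = N  [any arg is the third value ⇒ result is the third value]
A ∨ A = N ∨ N = N
(A → A) ∨ (A ∨ A) = N ∨ N = N
In Strong Kleene logic: A → A = N → N = N
A ∨ A = N ∨ N = N
(A → A) ∨ (A ∨ A) = N ∨ N = N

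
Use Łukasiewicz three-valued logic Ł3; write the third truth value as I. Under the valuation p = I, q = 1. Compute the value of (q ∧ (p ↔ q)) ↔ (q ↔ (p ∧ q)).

p ↔ q = I ↔ 1 = I
q ∧ (p ↔ q) = 1 ∧ I = I
p ∧ q = I ∧ 1 = I
q ↔ (p ∧ q) = 1 ↔ I = I
(q ∧ (p ↔ q)) ↔ (q ↔ (p ∧ q)) = I ↔ I = 1

1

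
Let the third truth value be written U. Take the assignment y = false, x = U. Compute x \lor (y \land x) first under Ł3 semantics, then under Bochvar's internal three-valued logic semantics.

In Ł3: y \land x = false \land U = false
x \lor (y \land x) = U \lor false = U
In Bochvar's internal three-valued logic: y \land x = false \land U = U
x \lor (y \land x) = U \lor U = U

U; U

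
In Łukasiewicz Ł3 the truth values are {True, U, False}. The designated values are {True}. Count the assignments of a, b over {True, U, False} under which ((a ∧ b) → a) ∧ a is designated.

Designated under: (a=True, b=True); (a=True, b=U); (a=True, b=False).

3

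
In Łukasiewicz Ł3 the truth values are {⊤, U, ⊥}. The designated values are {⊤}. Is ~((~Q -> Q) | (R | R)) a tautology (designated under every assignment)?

Countermodel: Q=⊤, R=⊤ gives ⊥, which is not designated.

No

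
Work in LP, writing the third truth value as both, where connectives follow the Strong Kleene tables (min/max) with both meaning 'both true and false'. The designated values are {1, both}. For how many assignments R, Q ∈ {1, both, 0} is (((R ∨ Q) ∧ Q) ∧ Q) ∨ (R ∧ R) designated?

8

Of the 9 assignments, 8 give a value in {1, both}.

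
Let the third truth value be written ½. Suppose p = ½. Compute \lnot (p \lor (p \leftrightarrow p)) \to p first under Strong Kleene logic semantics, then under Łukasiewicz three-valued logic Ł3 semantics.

½; ⊤

In Strong Kleene logic: p \leftrightarrow p = ½ \leftrightarrow ½ = ½
p \lor (p \leftrightarrow p) = ½ \lor ½ = ½
\lnot (p \lor (p \leftrightarrow p)) = \lnot ½ = ½
\lnot (p \lor (p \leftrightarrow p)) \to p = ½ \to ½ = ½  [\lnot ½ \lor ½]
In Łukasiewicz three-valued logic Ł3: p \leftrightarrow p = ½ \leftrightarrow ½ = ⊤  [1 − |½−½|]
p \lor (p \leftrightarrow p) = ½ \lor ⊤ = ⊤
\lnot (p \lor (p \leftrightarrow p)) = \lnot ⊤ = ⊥
\lnot (p \lor (p \leftrightarrow p)) \to p = ⊥ \to ½ = ⊤
They differ because Strong Kleene logic and Łukasiewicz three-valued logic Ł3 treat ½ differently under implication.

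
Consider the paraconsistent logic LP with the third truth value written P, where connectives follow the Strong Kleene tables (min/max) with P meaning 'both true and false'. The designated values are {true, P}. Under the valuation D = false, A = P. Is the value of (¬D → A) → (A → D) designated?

Yes

¬D = ¬false = true
¬D → A = true → P = P
A → D = P → false = P
(¬D → A) → (A → D) = P → P = P
P ∈ {true, P}.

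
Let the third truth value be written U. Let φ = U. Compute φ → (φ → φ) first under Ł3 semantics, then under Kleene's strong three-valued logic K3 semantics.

⊤; U

In Ł3: φ → φ = U → U = ⊤  [min(1, 1−½+½)]
φ → (φ → φ) = U → ⊤ = ⊤
In Kleene's strong three-valued logic K3: φ → φ = U → U = U
φ → (φ → φ) = U → U = U
They differ because Ł3 and Kleene's strong three-valued logic K3 treat U differently under implication.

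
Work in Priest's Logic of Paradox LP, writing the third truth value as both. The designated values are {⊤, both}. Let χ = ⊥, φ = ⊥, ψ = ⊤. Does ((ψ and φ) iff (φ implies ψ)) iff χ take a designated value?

ψ and φ = ⊤ and ⊥ = ⊥
φ implies ψ = ⊥ implies ⊤ = ⊤
(ψ and φ) iff (φ implies ψ) = ⊥ iff ⊤ = ⊥
((ψ and φ) iff (φ implies ψ)) iff χ = ⊥ iff ⊥ = ⊤
⊤ ∈ {⊤, both}.

Yes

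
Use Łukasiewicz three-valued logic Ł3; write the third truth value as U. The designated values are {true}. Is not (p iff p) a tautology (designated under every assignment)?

Countermodel: p=true gives false, which is not designated.

No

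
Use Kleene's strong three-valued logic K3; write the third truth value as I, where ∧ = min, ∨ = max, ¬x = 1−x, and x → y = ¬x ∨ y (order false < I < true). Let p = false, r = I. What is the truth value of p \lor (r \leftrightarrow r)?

r \leftrightarrow r = I \leftrightarrow I = I
p \lor (r \leftrightarrow r) = false \lor I = I

I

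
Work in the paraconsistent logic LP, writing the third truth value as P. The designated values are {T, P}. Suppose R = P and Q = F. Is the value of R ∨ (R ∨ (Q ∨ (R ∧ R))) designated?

Yes

R ∧ R = P ∧ P = P
Q ∨ (R ∧ R) = F ∨ P = P
R ∨ (Q ∨ (R ∧ R)) = P ∨ P = P
R ∨ (R ∨ (Q ∨ (R ∧ R))) = P ∨ P = P
P ∈ {T, P}.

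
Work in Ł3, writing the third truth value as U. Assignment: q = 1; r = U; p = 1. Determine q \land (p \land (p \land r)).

U

p \land r = 1 \land U = U
p \land (p \land r) = 1 \land U = U
q \land (p \land (p \land r)) = 1 \land U = U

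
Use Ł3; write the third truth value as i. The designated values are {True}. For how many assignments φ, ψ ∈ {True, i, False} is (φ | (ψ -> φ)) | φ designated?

6

Of the 9 assignments, 6 give a value in {True}.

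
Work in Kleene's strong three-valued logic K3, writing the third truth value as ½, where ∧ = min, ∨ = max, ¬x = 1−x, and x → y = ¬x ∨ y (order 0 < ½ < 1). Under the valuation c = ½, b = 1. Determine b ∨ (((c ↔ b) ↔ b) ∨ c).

1

c ↔ b = ½ ↔ 1 = ½
(c ↔ b) ↔ b = ½ ↔ 1 = ½
((c ↔ b) ↔ b) ∨ c = ½ ∨ ½ = ½
b ∨ (((c ↔ b) ↔ b) ∨ c) = 1 ∨ ½ = 1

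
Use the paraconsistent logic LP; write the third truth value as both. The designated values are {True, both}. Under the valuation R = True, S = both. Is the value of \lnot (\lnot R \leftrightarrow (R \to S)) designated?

\lnot R = \lnot True = False
R \to S = True \to both = both  [\lnot True \lor both]
\lnot R \leftrightarrow (R \to S) = False \leftrightarrow both = both
\lnot (\lnot R \leftrightarrow (R \to S)) = \lnot both = both
both ∈ {True, both}.

Yes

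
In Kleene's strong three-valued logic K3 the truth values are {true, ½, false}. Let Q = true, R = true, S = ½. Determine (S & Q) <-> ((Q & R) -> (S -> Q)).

½

S & Q = ½ & true = ½
Q & R = true & true = true
S -> Q = ½ -> true = true  [~½ | true]
(Q & R) -> (S -> Q) = true -> true = true
(S & Q) <-> ((Q & R) -> (S -> Q)) = ½ <-> true = ½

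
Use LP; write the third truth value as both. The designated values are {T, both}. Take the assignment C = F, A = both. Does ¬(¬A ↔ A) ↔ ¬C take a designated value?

Yes

¬A = ¬both = both
¬A ↔ A = both ↔ both = both
¬(¬A ↔ A) = ¬both = both
¬C = ¬F = T
¬(¬A ↔ A) ↔ ¬C = both ↔ T = both
both ∈ {T, both}.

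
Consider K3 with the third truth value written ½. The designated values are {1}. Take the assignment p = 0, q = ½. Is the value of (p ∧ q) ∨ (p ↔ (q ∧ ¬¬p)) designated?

p ∧ q = 0 ∧ ½ = 0
¬p = ¬0 = 1
¬¬p = ¬1 = 0
q ∧ ¬¬p = ½ ∧ 0 = 0
p ↔ (q ∧ ¬¬p) = 0 ↔ 0 = 1
(p ∧ q) ∨ (p ↔ (q ∧ ¬¬p)) = 0 ∨ 1 = 1
1 ∈ {1}.

Yes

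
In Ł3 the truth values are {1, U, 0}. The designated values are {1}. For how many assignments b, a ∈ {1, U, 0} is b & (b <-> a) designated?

Designated under: (b=1, a=1).

1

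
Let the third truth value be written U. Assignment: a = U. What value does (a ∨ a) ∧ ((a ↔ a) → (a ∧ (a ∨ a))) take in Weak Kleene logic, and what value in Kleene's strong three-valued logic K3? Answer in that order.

In Weak Kleene logic: a ∨ a = U ∨ U = U
a ↔ a = U ↔ U = U
a ∨ a = U ∨ U = U
a ∧ (a ∨ a) = U ∧ U = U
(a ↔ a) → (a ∧ (a ∨ a)) = U → U = U  [any arg is the third value ⇒ result is the third value]
(a ∨ a) ∧ ((a ↔ a) → (a ∧ (a ∨ a))) = U ∧ U = U
In Kleene's strong three-valued logic K3: a ∨ a = U ∨ U = U
a ↔ a = U ↔ U = U
a ∨ a = U ∨ U = U
a ∧ (a ∨ a) = U ∧ U = U
(a ↔ a) → (a ∧ (a ∨ a)) = U → U = U  [¬U ∨ U]
(a ∨ a) ∧ ((a ↔ a) → (a ∧ (a ∨ a))) = U ∧ U = U

U; U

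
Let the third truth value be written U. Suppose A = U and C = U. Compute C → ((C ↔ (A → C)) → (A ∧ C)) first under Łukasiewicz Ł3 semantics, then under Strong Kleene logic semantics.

In Łukasiewicz Ł3: A → C = U → U = T  [min(1, 1−½+½)]
C ↔ (A → C) = U ↔ T = U
A ∧ C = U ∧ U = U
(C ↔ (A → C)) → (A ∧ C) = U → U = T
C → ((C ↔ (A → C)) → (A ∧ C)) = U → T = T
In Strong Kleene logic: A → C = U → U = U  [¬U ∨ U]
C ↔ (A → C) = U ↔ U = U
A ∧ C = U ∧ U = U
(C ↔ (A → C)) → (A ∧ C) = U → U = U
C → ((C ↔ (A → C)) → (A ∧ C)) = U → U = U
They differ because Łukasiewicz Ł3 and Strong Kleene logic treat U differently under implication.

T; U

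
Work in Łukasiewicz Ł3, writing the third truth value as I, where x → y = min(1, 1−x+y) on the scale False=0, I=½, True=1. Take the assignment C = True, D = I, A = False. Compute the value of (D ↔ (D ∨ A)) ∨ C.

D ∨ A = I ∨ False = I
D ↔ (D ∨ A) = I ↔ I = True  [1 − |½−½|]
(D ↔ (D ∨ A)) ∨ C = True ∨ True = True

True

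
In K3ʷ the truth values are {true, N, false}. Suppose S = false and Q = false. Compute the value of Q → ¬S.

true

¬S = ¬false = true
Q → ¬S = false → true = true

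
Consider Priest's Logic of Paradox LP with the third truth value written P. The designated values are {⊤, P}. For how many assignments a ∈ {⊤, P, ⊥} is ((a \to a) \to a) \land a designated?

2

a=⊤: ⊤ ✓
a=P: P ✓
a=⊥: ⊥ ·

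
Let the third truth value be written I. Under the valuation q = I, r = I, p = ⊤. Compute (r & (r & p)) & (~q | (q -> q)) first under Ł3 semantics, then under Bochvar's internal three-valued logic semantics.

I; I

In Ł3: r & p = I & ⊤ = I
r & (r & p) = I & I = I
~q = ~I = I
q -> q = I -> I = ⊤  [min(1, 1−½+½)]
~q | (q -> q) = I | ⊤ = ⊤
(r & (r & p)) & (~q | (q -> q)) = I & ⊤ = I
In Bochvar's internal three-valued logic: r & p = I & ⊤ = I
r & (r & p) = I & I = I
~q = ~I = I
q -> q = I -> I = I
~q | (q -> q) = I | I = I
(r & (r & p)) & (~q | (q -> q)) = I & I = I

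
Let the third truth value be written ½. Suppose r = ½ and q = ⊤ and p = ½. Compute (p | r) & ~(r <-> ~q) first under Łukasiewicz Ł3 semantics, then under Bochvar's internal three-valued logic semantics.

½; ½

In Łukasiewicz Ł3: p | r = ½ | ½ = ½
~q = ~⊤ = ⊥
r <-> ~q = ½ <-> ⊥ = ½  [1 − |½−0|]
~(r <-> ~q) = ~½ = ½
(p | r) & ~(r <-> ~q) = ½ & ½ = ½
In Bochvar's internal three-valued logic: p | r = ½ | ½ = ½
~q = ~⊤ = ⊥
r <-> ~q = ½ <-> ⊥ = ½
~(r <-> ~q) = ~½ = ½
(p | r) & ~(r <-> ~q) = ½ & ½ = ½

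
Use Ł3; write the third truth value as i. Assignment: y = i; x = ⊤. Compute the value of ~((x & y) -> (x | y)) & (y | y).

x & y = ⊤ & i = i
x | y = ⊤ | i = ⊤
(x & y) -> (x | y) = i -> ⊤ = ⊤
~((x & y) -> (x | y)) = ~⊤ = ⊥
y | y = i | i = i
~((x & y) -> (x | y)) & (y | y) = ⊥ & i = ⊥

⊥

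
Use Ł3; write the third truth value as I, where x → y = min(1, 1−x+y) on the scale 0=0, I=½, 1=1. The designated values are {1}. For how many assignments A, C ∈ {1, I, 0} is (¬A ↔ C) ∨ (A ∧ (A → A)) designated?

5

Of the 9 assignments, 5 give a value in {1}.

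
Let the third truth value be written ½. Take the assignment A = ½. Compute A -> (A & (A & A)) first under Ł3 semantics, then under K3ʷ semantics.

1; ½

In Ł3: A & A = ½ & ½ = ½
A & (A & A) = ½ & ½ = ½
A -> (A & (A & A)) = ½ -> ½ = 1
In K3ʷ: A & A = ½ & ½ = ½
A & (A & A) = ½ & ½ = ½
A -> (A & (A & A)) = ½ -> ½ = ½  [any arg is the third value ⇒ result is the third value]
They differ because Ł3 and K3ʷ treat ½ differently under the binary connectives.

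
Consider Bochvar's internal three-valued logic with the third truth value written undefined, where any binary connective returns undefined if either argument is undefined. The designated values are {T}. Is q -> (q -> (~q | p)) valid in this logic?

Countermodel: q=T, p=undefined gives undefined, which is not designated.

No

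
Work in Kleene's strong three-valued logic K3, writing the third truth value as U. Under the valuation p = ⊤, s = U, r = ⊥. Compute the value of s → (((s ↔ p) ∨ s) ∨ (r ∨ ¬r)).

s ↔ p = U ↔ ⊤ = U
(s ↔ p) ∨ s = U ∨ U = U
¬r = ¬⊥ = ⊤
r ∨ ¬r = ⊥ ∨ ⊤ = ⊤
((s ↔ p) ∨ s) ∨ (r ∨ ¬r) = U ∨ ⊤ = ⊤
s → (((s ↔ p) ∨ s) ∨ (r ∨ ¬r)) = U → ⊤ = ⊤  [¬U ∨ ⊤]

⊤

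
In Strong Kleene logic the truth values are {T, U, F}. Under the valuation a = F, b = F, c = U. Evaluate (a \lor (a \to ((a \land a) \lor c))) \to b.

a \land a = F \land F = F
(a \land a) \lor c = F \lor U = U
a \to ((a \land a) \lor c) = F \to U = T  [\lnot F \lor U]
a \lor (a \to ((a \land a) \lor c)) = F \lor T = T
(a \lor (a \to ((a \land a) \lor c))) \to b = T \to F = F

F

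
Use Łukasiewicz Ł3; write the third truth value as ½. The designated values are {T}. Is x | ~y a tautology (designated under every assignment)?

No

Countermodel: x=½, y=T gives ½, which is not designated.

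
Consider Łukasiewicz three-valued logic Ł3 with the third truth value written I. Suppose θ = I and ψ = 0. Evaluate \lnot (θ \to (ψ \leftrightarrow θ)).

0

ψ \leftrightarrow θ = 0 \leftrightarrow I = I  [1 − |0−½|]
θ \to (ψ \leftrightarrow θ) = I \to I = 1
\lnot (θ \to (ψ \leftrightarrow θ)) = \lnot 1 = 0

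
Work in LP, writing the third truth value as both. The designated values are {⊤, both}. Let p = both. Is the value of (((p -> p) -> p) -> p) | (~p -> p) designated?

Yes

p -> p = both -> both = both
(p -> p) -> p = both -> both = both
((p -> p) -> p) -> p = both -> both = both
~p = ~both = both
~p -> p = both -> both = both
(((p -> p) -> p) -> p) | (~p -> p) = both | both = both
both ∈ {⊤, both}.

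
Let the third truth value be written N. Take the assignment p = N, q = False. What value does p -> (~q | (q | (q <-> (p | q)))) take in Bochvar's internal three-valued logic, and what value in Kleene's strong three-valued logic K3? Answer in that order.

N; True

In Bochvar's internal three-valued logic: ~q = ~False = True
p | q = N | False = N
q <-> (p | q) = False <-> N = N
q | (q <-> (p | q)) = False | N = N
~q | (q | (q <-> (p | q))) = True | N = N
p -> (~q | (q | (q <-> (p | q)))) = N -> N = N  [any arg is the third value ⇒ result is the third value]
In Kleene's strong three-valued logic K3: ~q = ~False = True
p | q = N | False = N
q <-> (p | q) = False <-> N = N
q | (q <-> (p | q)) = False | N = N
~q | (q | (q <-> (p | q))) = True | N = True
p -> (~q | (q | (q <-> (p | q)))) = N -> True = True  [~N | True]
They differ because Bochvar's internal three-valued logic and Kleene's strong three-valued logic K3 treat N differently under the binary connectives.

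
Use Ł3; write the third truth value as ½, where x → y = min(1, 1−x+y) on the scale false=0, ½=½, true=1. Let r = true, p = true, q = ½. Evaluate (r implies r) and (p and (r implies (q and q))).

r implies r = true implies true = true
q and q = ½ and ½ = ½
r implies (q and q) = true implies ½ = ½  [min(1, 1−1+½)]
p and (r implies (q and q)) = true and ½ = ½
(r implies r) and (p and (r implies (q and q))) = true and ½ = ½

½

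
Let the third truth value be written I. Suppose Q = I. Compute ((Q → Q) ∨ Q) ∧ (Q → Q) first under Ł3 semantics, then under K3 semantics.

1; I

In Ł3: Q → Q = I → I = 1  [min(1, 1−½+½)]
(Q → Q) ∨ Q = 1 ∨ I = 1
Q → Q = I → I = 1
((Q → Q) ∨ Q) ∧ (Q → Q) = 1 ∧ 1 = 1
In K3: Q → Q = I → I = I  [¬I ∨ I]
(Q → Q) ∨ Q = I ∨ I = I
Q → Q = I → I = I
((Q → Q) ∨ Q) ∧ (Q → Q) = I ∧ I = I
They differ because Ł3 and K3 treat I differently under implication.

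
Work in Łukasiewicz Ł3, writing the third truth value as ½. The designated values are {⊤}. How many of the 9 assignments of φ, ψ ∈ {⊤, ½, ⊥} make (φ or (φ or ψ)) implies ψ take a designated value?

Of the 9 assignments, 6 give a value in {⊤}.

6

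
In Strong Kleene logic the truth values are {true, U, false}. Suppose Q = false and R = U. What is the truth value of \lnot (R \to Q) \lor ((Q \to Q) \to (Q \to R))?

true

R \to Q = U \to false = U
\lnot (R \to Q) = \lnot U = U
Q \to Q = false \to false = true
Q \to R = false \to U = true
(Q \to Q) \to (Q \to R) = true \to true = true
\lnot (R \to Q) \lor ((Q \to Q) \to (Q \to R)) = U \lor true = true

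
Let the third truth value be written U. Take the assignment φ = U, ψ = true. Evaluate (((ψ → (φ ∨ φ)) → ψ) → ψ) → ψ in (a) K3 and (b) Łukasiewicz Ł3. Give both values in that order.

In K3: φ ∨ φ = U ∨ U = U
ψ → (φ ∨ φ) = true → U = U  [¬true ∨ U]
(ψ → (φ ∨ φ)) → ψ = U → true = true
((ψ → (φ ∨ φ)) → ψ) → ψ = true → true = true
(((ψ → (φ ∨ φ)) → ψ) → ψ) → ψ = true → true = true
In Łukasiewicz Ł3: φ ∨ φ = U ∨ U = U
ψ → (φ ∨ φ) = true → U = U
(ψ → (φ ∨ φ)) → ψ = U → true = true
((ψ → (φ ∨ φ)) → ψ) → ψ = true → true = true
(((ψ → (φ ∨ φ)) → ψ) → ψ) → ψ = true → true = true

true; true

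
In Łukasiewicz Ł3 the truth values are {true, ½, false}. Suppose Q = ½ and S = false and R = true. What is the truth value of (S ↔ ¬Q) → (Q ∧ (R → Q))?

true

¬Q = ¬½ = ½
S ↔ ¬Q = false ↔ ½ = ½  [1 − |0−½|]
R → Q = true → ½ = ½
Q ∧ (R → Q) = ½ ∧ ½ = ½
(S ↔ ¬Q) → (Q ∧ (R → Q)) = ½ → ½ = true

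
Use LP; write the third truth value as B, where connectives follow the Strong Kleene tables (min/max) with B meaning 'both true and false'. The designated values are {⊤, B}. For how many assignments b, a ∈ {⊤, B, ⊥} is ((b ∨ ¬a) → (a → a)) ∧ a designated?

6

Of the 9 assignments, 6 give a value in {⊤, B}.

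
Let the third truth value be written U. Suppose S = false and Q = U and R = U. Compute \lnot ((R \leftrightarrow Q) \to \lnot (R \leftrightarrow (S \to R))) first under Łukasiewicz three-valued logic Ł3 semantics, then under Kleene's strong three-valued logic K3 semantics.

U; U

In Łukasiewicz three-valued logic Ł3: R \leftrightarrow Q = U \leftrightarrow U = true  [1 − |½−½|]
S \to R = false \to U = true
R \leftrightarrow (S \to R) = U \leftrightarrow true = U
\lnot (R \leftrightarrow (S \to R)) = \lnot U = U
(R \leftrightarrow Q) \to \lnot (R \leftrightarrow (S \to R)) = true \to U = U
\lnot ((R \leftrightarrow Q) \to \lnot (R \leftrightarrow (S \to R))) = \lnot U = U
In Kleene's strong three-valued logic K3: R \leftrightarrow Q = U \leftrightarrow U = U
S \to R = false \to U = true  [\lnot false \lor U]
R \leftrightarrow (S \to R) = U \leftrightarrow true = U
\lnot (R \leftrightarrow (S \to R)) = \lnot U = U
(R \leftrightarrow Q) \to \lnot (R \leftrightarrow (S \to R)) = U \to U = U
\lnot ((R \leftrightarrow Q) \to \lnot (R \leftrightarrow (S \to R))) = \lnot U = U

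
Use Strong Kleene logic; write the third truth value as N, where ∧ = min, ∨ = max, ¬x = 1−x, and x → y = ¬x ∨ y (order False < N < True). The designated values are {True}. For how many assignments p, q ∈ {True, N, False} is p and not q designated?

1

Designated under: (p=True, q=False).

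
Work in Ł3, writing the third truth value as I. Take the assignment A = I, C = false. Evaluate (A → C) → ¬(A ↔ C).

A → C = I → false = I
A ↔ C = I ↔ false = I
¬(A ↔ C) = ¬I = I
(A → C) → ¬(A ↔ C) = I → I = true

true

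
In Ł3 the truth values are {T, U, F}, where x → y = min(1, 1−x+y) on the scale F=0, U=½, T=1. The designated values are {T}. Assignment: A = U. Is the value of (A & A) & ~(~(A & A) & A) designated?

A & A = U & U = U
A & A = U & U = U
~(A & A) = ~U = U
~(A & A) & A = U & U = U
~(~(A & A) & A) = ~U = U
(A & A) & ~(~(A & A) & A) = U & U = U
U ∉ {T}.

No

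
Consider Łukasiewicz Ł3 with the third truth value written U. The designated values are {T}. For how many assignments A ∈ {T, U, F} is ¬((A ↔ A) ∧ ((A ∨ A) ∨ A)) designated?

1

A=T: F ·
A=U: U ·
A=F: T ✓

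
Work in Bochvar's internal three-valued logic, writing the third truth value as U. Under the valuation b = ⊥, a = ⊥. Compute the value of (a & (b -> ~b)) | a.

~b = ~⊥ = ⊤
b -> ~b = ⊥ -> ⊤ = ⊤
a & (b -> ~b) = ⊥ & ⊤ = ⊥
(a & (b -> ~b)) | a = ⊥ | ⊥ = ⊥

⊥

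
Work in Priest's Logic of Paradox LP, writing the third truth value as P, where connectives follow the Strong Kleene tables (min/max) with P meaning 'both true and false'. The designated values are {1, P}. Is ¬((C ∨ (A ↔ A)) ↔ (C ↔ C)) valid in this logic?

Countermodel: C=1, A=1 gives 0, which is not designated.

No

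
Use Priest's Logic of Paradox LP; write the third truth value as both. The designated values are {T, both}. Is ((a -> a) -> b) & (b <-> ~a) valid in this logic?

No

Countermodel: a=T, b=T gives F, which is not designated.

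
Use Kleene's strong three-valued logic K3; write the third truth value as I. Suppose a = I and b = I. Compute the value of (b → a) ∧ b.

I

b → a = I → I = I  [¬I ∨ I]
(b → a) ∧ b = I ∧ I = I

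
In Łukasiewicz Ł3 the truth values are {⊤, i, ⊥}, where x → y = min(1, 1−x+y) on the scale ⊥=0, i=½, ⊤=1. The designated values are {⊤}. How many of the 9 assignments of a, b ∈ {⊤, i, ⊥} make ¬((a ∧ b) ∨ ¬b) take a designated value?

Designated under: (a=⊥, b=⊤).

1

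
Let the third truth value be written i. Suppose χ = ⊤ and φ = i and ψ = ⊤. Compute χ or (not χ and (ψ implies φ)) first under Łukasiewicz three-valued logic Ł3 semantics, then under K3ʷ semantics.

⊤; i

In Łukasiewicz three-valued logic Ł3: not χ = not ⊤ = ⊥
ψ implies φ = ⊤ implies i = i  [min(1, 1−1+½)]
not χ and (ψ implies φ) = ⊥ and i = ⊥
χ or (not χ and (ψ implies φ)) = ⊤ or ⊥ = ⊤
In K3ʷ: not χ = not ⊤ = ⊥
ψ implies φ = ⊤ implies i = i
not χ and (ψ implies φ) = ⊥ and i = i
χ or (not χ and (ψ implies φ)) = ⊤ or i = i
They differ because Łukasiewicz three-valued logic Ł3 and K3ʷ treat i differently under the binary connectives.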